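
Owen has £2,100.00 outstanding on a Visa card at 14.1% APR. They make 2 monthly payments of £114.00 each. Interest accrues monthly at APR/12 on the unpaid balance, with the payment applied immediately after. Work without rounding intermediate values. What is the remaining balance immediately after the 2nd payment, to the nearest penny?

£1,920.30

Monthly rate r = 14.1%/12 = 1.175% = 0.01175.
Each month: B ← B·(1+r) − £114.00.
Month 1: interest £24.68; balance after payment £2,010.68.
Month 2: interest £23.63; balance after payment £1,920.30.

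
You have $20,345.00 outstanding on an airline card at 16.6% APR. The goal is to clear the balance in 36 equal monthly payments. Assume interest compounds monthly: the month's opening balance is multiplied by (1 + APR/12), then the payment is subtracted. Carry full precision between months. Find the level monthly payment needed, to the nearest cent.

$721.31

Monthly rate r = 16.6%/12 = 1.38333% = 0.0138333.
Level-payment amortization: P = B₀·r / (1 − (1+r)^(−n)) = 20345.00·0.0138333 / (1 − 1.01383^(−36)).
Denominator 1 − (1+r)^(−36) = 0.390177251.
P = 281.439 / 0.390177251 ≈ 721.31.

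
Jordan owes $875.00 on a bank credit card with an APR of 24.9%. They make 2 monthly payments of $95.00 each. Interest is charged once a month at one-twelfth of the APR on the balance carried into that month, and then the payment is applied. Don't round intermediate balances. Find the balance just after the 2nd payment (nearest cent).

Monthly rate r = 24.9%/12 = 2.075% = 0.02075.
Each month: B ← B·(1+r) − $95.00.
Month 1: interest $18.16; balance after payment $798.16.
Month 2: interest $16.56; balance after payment $719.72.

$719.72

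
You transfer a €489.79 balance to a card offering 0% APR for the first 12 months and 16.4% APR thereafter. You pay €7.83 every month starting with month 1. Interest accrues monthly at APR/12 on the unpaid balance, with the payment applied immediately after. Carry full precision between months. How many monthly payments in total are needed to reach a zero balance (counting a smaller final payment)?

Promo months 1–12 at r₀ = 0%/12 = 0; months 13+ at r₁ = 16.4%/12 = 0.0136667.
After month 12 (no interest yet): B = €489.79 − 12·€7.83 = €395.83.
Then at r₁ with €7.83/mo: n₂ = −ln(1 − r₁·B/P)/ln(1+r₁) ≈ 86.49 → 87 more payments.

99 months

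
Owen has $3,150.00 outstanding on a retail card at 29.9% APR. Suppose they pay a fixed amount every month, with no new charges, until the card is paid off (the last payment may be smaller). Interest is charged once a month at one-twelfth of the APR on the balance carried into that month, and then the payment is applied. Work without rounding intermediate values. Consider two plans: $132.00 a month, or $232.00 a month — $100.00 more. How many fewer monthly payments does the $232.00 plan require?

20 fewer payments

Monthly rate r = 29.9%/12 = 2.49167% = 0.0249167.
At $132.00/mo: n = ⌈−ln(1 − rB₀/P)/ln(1+r)⌉ = 37 payments (last $90.88); total interest = total paid − $3,150.00 = $1,692.88.
At $232.00/mo: 17 payments (last $181.24); total interest $743.24.
Payments saved = 37 − 17 = 20.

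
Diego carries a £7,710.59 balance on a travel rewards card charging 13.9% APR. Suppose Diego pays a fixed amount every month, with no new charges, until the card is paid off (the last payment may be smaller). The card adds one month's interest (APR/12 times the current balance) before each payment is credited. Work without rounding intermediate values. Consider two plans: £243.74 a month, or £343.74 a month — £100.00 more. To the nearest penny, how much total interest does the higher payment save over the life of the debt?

£678.85

Monthly rate r = 13.9%/12 = 1.15833% = 0.0115833.
At £243.74/mo: n = ⌈−ln(1 − rB₀/P)/ln(1+r)⌉ = 40 payments (last £153.46); total interest = total paid − £7,710.59 = £1,948.73.
At £343.74/mo: 27 payments (last £43.23); total interest £1,269.88.
Interest saved = £1,948.73 − £1,269.88 = £678.85.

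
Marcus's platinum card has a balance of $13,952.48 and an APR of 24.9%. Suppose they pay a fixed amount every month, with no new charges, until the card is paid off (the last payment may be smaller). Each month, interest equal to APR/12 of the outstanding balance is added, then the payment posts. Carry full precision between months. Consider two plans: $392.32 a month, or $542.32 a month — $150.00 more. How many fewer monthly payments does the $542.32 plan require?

28 fewer payments

Monthly rate r = 24.9%/12 = 2.075% = 0.02075.
At $392.32/mo: n = ⌈−ln(1 − rB₀/P)/ln(1+r)⌉ = 66 payments (last $82.55); total interest = total paid − $13,952.48 = $11,630.87.
At $542.32/mo: 38 payments (last $88.97); total interest $6,202.33.
Payments saved = 66 − 38 = 28.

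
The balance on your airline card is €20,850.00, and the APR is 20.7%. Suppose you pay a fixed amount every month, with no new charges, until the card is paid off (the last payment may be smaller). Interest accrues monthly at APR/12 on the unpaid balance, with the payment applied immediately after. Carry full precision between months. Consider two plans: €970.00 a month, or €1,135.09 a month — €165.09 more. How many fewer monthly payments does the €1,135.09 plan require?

5 fewer payments

Monthly rate r = 20.7%/12 = 1.725% = 0.01725.
At €970.00/mo: n = ⌈−ln(1 − rB₀/P)/ln(1+r)⌉ = 28 payments (last €86.05); total interest = total paid − €20,850.00 = €5,426.05.
At €1,135.09/mo: 23 payments (last €319.78); total interest €4,441.76.
Payments saved = 28 − 23 = 5.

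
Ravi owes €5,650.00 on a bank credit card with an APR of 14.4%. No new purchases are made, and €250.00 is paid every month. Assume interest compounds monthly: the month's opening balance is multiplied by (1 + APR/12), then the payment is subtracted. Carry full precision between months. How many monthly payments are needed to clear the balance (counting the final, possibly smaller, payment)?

27 payments

Monthly rate r = 14.4%/12 = 1.2% = 0.012.
Recurrence: B ← B·(1+r) − €250.00.
Month 1: interest €67.80; balance after payment €5,467.80.
Month 2: interest €65.61; balance after payment €5,283.41.
Closed form: n = −ln(1 − rB₀/P)/ln(1+r) = −ln(0.7288)/ln(1.012) ≈ 26.521, so the balance reaches zero during payment 27.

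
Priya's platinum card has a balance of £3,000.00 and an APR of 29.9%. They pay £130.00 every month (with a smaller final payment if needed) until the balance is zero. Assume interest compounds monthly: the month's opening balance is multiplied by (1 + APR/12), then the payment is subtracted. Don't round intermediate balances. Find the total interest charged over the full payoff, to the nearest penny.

Monthly rate r = 29.9%/12 = 2.49167% = 0.0249167.
Payoff takes n = ⌈−ln(1 − rB₀/P)/ln(1+r)⌉ = ⌈34.767⌉ = 35 payments; the last is £100.02.
Total paid = 34·£130.00 + £100.02 = £4,520.02.
Total interest = total paid − principal = £4,520.02 − £3,000.00 = £1,520.02.

£1,520.02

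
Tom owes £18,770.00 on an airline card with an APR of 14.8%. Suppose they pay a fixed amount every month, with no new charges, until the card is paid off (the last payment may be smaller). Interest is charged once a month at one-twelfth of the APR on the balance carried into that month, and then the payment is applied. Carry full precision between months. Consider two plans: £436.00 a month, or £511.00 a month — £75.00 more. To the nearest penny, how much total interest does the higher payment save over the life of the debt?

Monthly rate r = 14.8%/12 = 1.23333% = 0.0123333.
At £436.00/mo: n = ⌈−ln(1 − rB₀/P)/ln(1+r)⌉ = 62 payments (last £332.21); total interest = total paid − £18,770.00 = £8,158.21.
At £511.00/mo: 50 payments (last £113.86); total interest £6,382.86.
Interest saved = £8,158.21 − £6,382.86 = £1,775.35.

£1,775.35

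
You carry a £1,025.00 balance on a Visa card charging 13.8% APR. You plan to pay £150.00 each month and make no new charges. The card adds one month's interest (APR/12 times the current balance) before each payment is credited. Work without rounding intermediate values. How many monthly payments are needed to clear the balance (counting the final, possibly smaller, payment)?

Monthly rate r = 13.8%/12 = 1.15% = 0.0115.
Recurrence: B ← B·(1+r) − £150.00.
Month 1: interest £11.79; balance after payment £886.79.
Month 2: interest £10.20; balance after payment £746.99.
Closed form: n = −ln(1 − rB₀/P)/ln(1+r) = −ln(0.92142)/ln(1.0115) ≈ 7.158, so the balance reaches zero during payment 8.

8 payments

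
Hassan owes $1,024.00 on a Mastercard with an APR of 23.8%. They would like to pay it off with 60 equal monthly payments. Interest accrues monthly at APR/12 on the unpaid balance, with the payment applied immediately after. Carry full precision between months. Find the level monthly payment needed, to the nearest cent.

$29.34

Monthly rate r = 23.8%/12 = 1.98333% = 0.0198333.
Level-payment amortization: P = B₀·r / (1 − (1+r)^(−n)) = 1024.00·0.0198333 / (1 − 1.01983^(−60)).
Denominator 1 − (1+r)^(−60) = 0.69221473.
P = 20.3093 / 0.69221473 ≈ 29.34.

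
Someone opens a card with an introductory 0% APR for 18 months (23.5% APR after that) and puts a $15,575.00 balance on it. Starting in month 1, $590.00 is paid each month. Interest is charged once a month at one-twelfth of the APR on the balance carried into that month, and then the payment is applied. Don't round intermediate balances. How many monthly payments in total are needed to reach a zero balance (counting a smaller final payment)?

Promo months 1–18 at r₀ = 0%/12 = 0; months 19+ at r₁ = 23.5%/12 = 0.0195833.
After month 18 (no interest yet): B = $15,575.00 − 18·$590.00 = $4,955.00.
Then at r₁ with $590.00/mo: n₂ = −ln(1 − r₁·B/P)/ln(1+r₁) ≈ 9.26 → 10 more payments.

28 payments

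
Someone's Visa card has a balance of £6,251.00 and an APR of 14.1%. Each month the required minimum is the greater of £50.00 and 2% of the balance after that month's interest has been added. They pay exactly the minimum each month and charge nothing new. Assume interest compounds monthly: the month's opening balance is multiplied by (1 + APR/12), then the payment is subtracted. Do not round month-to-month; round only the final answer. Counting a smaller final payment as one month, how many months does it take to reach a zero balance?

184 months

Monthly rate r = 14.1%/12 = 1.175% = 0.01175.
While 2% of the post-interest balance exceeds £50.00, each month B ← (B·(1+r))·(1 − 0.02), i.e. B shrinks by the factor (1+r)·0.98 = 0.99151.
This holds for months 1–109. Entering month 110 the balance is £2,469.29; 2% of the post-interest balance is now below £50.00, so the flat £50.00 minimum applies from here.
From month 110 a fixed £50.00 at rate r clears £2,469.29 in 75 more payments. Total: 109 + 75 = 184 months.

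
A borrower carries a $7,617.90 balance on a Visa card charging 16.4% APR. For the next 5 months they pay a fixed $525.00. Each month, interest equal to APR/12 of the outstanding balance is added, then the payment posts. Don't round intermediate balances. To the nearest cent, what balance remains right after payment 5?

$5,455.14

Monthly rate r = 16.4%/12 = 1.36667% = 0.0136667.
Each month: B ← B·(1+r) − $525.00.
Month 1: interest $104.11; balance after payment $7,197.01.
Month 2: interest $98.36; balance after payment $6,770.37.
Month 3: interest $92.53; balance after payment $6,337.90.
Month 4: interest $86.62; balance after payment $5,899.52.
Month 5: interest $80.63; balance after payment $5,455.14.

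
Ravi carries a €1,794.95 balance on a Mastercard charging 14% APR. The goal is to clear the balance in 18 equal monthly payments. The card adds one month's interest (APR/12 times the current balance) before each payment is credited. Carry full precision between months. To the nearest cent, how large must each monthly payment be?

Monthly rate r = 14%/12 = 1.16667% = 0.0116667.
Level-payment amortization: P = B₀·r / (1 − (1+r)^(−n)) = 1794.95·0.0116667 / (1 − 1.01167^(−18)).
Denominator 1 − (1+r)^(−18) = 0.188429845.
P = 20.9411 / 0.188429845 ≈ 111.13.

€111.13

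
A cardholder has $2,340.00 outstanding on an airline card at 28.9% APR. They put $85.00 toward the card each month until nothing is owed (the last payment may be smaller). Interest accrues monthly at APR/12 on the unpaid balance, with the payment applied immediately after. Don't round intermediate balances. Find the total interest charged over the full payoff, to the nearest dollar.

$1,545

Monthly rate r = 28.9%/12 = 2.40833% = 0.0240833.
Payoff takes n = ⌈−ln(1 − rB₀/P)/ln(1+r)⌉ = ⌈45.705⌉ = 46 payments; the last is $60.10.
Total paid = 45·$85.00 + $60.10 = $3,885.10.
Total interest = total paid − principal = $3,885.10 − $2,340.00 = $1,545.10.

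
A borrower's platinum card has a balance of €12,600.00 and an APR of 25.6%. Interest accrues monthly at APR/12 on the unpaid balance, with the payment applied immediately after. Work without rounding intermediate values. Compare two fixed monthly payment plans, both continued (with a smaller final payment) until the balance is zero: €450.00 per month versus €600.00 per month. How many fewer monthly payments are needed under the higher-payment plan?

15 fewer payments

Monthly rate r = 25.6%/12 = 2.13333% = 0.0213333.
At €450.00/mo: n = ⌈−ln(1 − rB₀/P)/ln(1+r)⌉ = 44 payments (last €42.20); total interest = total paid − €12,600.00 = €6,792.20.
At €600.00/mo: 29 payments (last €90.52); total interest €4,290.52.
Payments saved = 44 − 29 = 15.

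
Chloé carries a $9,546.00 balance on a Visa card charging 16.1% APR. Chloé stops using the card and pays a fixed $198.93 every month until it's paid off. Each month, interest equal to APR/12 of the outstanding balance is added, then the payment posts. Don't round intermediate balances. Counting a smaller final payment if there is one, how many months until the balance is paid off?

78 months

Monthly rate r = 16.1%/12 = 1.34167% = 0.0134167.
Recurrence: B ← B·(1+r) − $198.93.
Month 1: interest $128.08; balance after payment $9,475.15.
Month 2: interest $127.12; balance after payment $9,403.34.
Closed form: n = −ln(1 − rB₀/P)/ln(1+r) = −ln(0.35618)/ln(1.01342) ≈ 77.458, so the balance reaches zero during payment 78.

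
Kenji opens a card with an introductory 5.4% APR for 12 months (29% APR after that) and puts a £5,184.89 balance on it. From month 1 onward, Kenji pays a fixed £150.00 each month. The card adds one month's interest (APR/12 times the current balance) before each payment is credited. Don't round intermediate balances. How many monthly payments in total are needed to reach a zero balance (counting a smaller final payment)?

49 months

Promo months 1–12 at r₀ = 5.4%/12 = 0.0045; months 13+ at r₁ = 29%/12 = 0.0241667.
After month 12: iterate B ← B·(1+r₀) − £150.00 for 12 months → £3,626.68.
Then at r₁ with £150.00/mo: n₂ = −ln(1 − r₁·B/P)/ln(1+r₁) ≈ 36.76 → 37 more payments.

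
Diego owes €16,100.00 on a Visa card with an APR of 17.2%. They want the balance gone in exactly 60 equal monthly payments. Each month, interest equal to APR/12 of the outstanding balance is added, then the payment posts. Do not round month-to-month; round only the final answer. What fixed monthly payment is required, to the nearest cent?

€401.86

Monthly rate r = 17.2%/12 = 1.43333% = 0.0143333.
Level-payment amortization: P = B₀·r / (1 − (1+r)^(−n)) = 16100.00·0.0143333 / (1 − 1.01433^(−60)).
Denominator 1 − (1+r)^(−60) = 0.574246583.
P = 230.767 / 0.574246583 ≈ 401.86.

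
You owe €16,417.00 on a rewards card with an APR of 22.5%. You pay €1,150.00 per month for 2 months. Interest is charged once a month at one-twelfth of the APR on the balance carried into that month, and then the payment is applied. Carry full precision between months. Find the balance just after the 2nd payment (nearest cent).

€14,716.85

Monthly rate r = 22.5%/12 = 1.875% = 0.01875.
Each month: B ← B·(1+r) − €1,150.00.
Month 1: interest €307.82; balance after payment €15,574.82.
Month 2: interest €292.03; balance after payment €14,716.85.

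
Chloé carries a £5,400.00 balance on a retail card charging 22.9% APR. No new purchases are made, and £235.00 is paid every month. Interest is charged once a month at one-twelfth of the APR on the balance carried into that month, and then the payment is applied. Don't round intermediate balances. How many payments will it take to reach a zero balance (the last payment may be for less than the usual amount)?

Monthly rate r = 22.9%/12 = 1.90833% = 0.0190833.
Recurrence: B ← B·(1+r) − £235.00.
Month 1: interest £103.05; balance after payment £5,268.05.
Month 2: interest £100.53; balance after payment £5,133.58.
Closed form: n = −ln(1 − rB₀/P)/ln(1+r) = −ln(0.56149)/ln(1.01908) ≈ 30.532, so the balance reaches zero during payment 31.

31 payments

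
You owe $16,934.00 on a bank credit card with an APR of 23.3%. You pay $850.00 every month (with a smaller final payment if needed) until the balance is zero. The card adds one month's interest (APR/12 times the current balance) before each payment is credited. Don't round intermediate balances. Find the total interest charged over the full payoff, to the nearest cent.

$4,686.72

Monthly rate r = 23.3%/12 = 1.94167% = 0.0194167.
Payoff takes n = ⌈−ln(1 − rB₀/P)/ln(1+r)⌉ = ⌈25.434⌉ = 26 payments; the last is $370.72.
Total paid = 25·$850.00 + $370.72 = $21,620.72.
Total interest = total paid − principal = $21,620.72 − $16,934.00 = $4,686.72.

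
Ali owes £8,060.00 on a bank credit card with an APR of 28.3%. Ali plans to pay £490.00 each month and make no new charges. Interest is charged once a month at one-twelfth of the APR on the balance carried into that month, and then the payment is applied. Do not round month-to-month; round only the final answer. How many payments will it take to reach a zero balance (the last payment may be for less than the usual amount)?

Monthly rate r = 28.3%/12 = 2.35833% = 0.0235833.
Recurrence: B ← B·(1+r) − £490.00.
Month 1: interest £190.08; balance after payment £7,760.08.
Month 2: interest £183.01; balance after payment £7,453.09.
Closed form: n = −ln(1 − rB₀/P)/ln(1+r) = −ln(0.61208)/ln(1.02358) ≈ 21.060, so the balance reaches zero during payment 22.

22 months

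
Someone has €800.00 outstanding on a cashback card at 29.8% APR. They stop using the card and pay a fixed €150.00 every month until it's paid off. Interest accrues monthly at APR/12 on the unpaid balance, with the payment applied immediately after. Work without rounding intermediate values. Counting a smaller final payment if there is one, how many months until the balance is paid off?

Monthly rate r = 29.8%/12 = 2.48333% = 0.0248333.
Recurrence: B ← B·(1+r) − €150.00.
Month 1: interest €19.87; balance after payment €669.87.
Month 2: interest €16.64; balance after payment €536.50.
Month 3: interest €13.32; balance after payment €399.82.
Month 4: interest €9.93; balance after payment €259.75.
Month 5: interest €6.45; balance after payment €116.20.
Month 6: interest €2.89; balance after payment €0.00.

6 payments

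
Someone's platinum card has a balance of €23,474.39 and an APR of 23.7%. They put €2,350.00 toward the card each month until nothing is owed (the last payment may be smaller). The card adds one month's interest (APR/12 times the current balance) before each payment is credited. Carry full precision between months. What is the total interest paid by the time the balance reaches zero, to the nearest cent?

Monthly rate r = 23.7%/12 = 1.975% = 0.01975.
Payoff takes n = ⌈−ln(1 − rB₀/P)/ln(1+r)⌉ = ⌈11.236⌉ = 12 payments; the last is €559.62.
Total paid = 11·€2,350.00 + €559.62 = €26,409.62.
Total interest = total paid − principal = €26,409.62 − €23,474.39 = €2,935.23.

€2,935.23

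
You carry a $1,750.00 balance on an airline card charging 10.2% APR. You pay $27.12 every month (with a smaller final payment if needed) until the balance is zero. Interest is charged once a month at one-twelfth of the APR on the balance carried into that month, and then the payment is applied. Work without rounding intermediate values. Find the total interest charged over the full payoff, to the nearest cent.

$797.78

Monthly rate r = 10.2%/12 = 0.85% = 0.0085.
Payoff takes n = ⌈−ln(1 − rB₀/P)/ln(1+r)⌉ = ⌈93.945⌉ = 94 payments; the last is $25.62.
Total paid = 93·$27.12 + $25.62 = $2,547.78.
Total interest = total paid − principal = $2,547.78 − $1,750.00 = $797.78.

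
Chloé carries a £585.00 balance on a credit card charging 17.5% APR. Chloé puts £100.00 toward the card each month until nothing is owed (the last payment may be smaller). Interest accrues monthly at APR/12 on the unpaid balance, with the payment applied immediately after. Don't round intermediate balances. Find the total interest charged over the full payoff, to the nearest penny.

£31.02

Monthly rate r = 17.5%/12 = 1.45833% = 0.0145833.
Payoff takes n = ⌈−ln(1 − rB₀/P)/ln(1+r)⌉ = ⌈6.159⌉ = 7 payments; the last is £16.02.
Total paid = 6·£100.00 + £16.02 = £616.02.
Total interest = total paid − principal = £616.02 − £585.00 = £31.02.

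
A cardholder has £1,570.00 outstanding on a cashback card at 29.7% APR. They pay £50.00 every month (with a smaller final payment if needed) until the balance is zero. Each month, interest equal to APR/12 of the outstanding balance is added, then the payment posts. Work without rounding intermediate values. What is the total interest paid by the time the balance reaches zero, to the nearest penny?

Monthly rate r = 29.7%/12 = 2.475% = 0.02475.
Payoff takes n = ⌈−ln(1 − rB₀/P)/ln(1+r)⌉ = ⌈61.404⌉ = 62 payments; the last is £20.37.
Total paid = 61·£50.00 + £20.37 = £3,070.37.
Total interest = total paid − principal = £3,070.37 − £1,570.00 = £1,500.37.

£1,500.37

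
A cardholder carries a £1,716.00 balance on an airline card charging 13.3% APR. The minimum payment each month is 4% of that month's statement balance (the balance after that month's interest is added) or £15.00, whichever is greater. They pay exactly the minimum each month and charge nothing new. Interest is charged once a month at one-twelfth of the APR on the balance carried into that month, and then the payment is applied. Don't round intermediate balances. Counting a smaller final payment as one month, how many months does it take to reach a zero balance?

81 months

Monthly rate r = 13.3%/12 = 1.10833% = 0.0110833.
While 4% of the post-interest balance exceeds £15.00, each month B ← (B·(1+r))·(1 − 0.04), i.e. B shrinks by the factor (1+r)·0.96 = 0.97064.
This holds for months 1–52. Entering month 53 the balance is £364.37; 4% of the post-interest balance is now below £15.00, so the flat £15.00 minimum applies from here.
From month 53 a fixed £15.00 at rate r clears £364.37 in 29 more payments. Total: 52 + 29 = 81 months.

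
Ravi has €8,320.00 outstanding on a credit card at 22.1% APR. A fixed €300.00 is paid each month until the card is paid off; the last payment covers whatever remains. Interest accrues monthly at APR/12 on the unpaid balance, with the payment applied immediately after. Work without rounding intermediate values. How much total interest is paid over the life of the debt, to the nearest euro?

Monthly rate r = 22.1%/12 = 1.84167% = 0.0184167.
Payoff takes n = ⌈−ln(1 − rB₀/P)/ln(1+r)⌉ = ⌈39.174⌉ = 40 payments; the last is €52.62.
Total paid = 39·€300.00 + €52.62 = €11,752.62.
Total interest = total paid − principal = €11,752.62 − €8,320.00 = €3,432.62.

€3,433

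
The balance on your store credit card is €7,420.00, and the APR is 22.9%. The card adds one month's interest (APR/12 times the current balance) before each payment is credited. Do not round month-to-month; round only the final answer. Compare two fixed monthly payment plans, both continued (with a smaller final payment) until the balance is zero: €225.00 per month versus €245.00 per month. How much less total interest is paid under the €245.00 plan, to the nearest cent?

Monthly rate r = 22.9%/12 = 1.90833% = 0.0190833.
At €225.00/mo: n = ⌈−ln(1 − rB₀/P)/ln(1+r)⌉ = 53 payments (last €112.99); total interest = total paid − €7,420.00 = €4,392.99.
At €245.00/mo: 46 payments (last €155.78); total interest €3,760.78.
Interest saved = €4,392.99 − €3,760.78 = €632.21.

€632.21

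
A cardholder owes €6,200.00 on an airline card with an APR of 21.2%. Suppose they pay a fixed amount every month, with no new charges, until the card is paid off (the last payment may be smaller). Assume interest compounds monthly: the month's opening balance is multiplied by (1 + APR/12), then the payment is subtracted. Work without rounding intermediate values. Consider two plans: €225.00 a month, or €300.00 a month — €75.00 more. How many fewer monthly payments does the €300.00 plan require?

13 fewer payments

Monthly rate r = 21.2%/12 = 1.76667% = 0.0176667.
At €225.00/mo: n = ⌈−ln(1 − rB₀/P)/ln(1+r)⌉ = 39 payments (last €21.32); total interest = total paid − €6,200.00 = €2,371.32.
At €300.00/mo: 26 payments (last €282.71); total interest €1,582.71.
Payments saved = 39 − 26 = 13.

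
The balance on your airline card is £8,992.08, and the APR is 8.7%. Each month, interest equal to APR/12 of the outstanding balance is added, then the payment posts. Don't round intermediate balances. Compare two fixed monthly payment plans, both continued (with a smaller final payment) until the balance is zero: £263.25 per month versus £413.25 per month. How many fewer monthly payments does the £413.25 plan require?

Monthly rate r = 8.7%/12 = 0.725% = 0.00725.
At £263.25/mo: n = ⌈−ln(1 − rB₀/P)/ln(1+r)⌉ = 40 payments (last £102.89); total interest = total paid − £8,992.08 = £1,377.56.
At £413.25/mo: 24 payments (last £317.01); total interest £829.68.
Payments saved = 40 − 24 = 16.

16 fewer payments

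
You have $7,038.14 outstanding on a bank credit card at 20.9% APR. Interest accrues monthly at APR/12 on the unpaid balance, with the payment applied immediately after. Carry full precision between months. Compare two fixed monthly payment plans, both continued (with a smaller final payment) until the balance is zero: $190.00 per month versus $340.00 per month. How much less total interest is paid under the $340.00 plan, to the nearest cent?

Monthly rate r = 20.9%/12 = 1.74167% = 0.0174167.
At $190.00/mo: n = ⌈−ln(1 − rB₀/P)/ln(1+r)⌉ = 61 payments (last $1.02); total interest = total paid − $7,038.14 = $4,362.88.
At $340.00/mo: 26 payments (last $304.51); total interest $1,766.37.
Interest saved = $4,362.88 − $1,766.37 = $2,596.51.

$2,596.51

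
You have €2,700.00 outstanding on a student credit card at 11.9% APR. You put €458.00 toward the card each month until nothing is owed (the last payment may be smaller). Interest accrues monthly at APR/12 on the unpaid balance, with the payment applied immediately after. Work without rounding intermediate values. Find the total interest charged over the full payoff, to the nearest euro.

Monthly rate r = 11.9%/12 = 0.991667% = 0.00991667.
Payoff takes n = ⌈−ln(1 − rB₀/P)/ln(1+r)⌉ = ⌈6.105⌉ = 7 payments; the last is €48.12.
Total paid = 6·€458.00 + €48.12 = €2,796.12.
Total interest = total paid − principal = €2,796.12 − €2,700.00 = €96.12.

€96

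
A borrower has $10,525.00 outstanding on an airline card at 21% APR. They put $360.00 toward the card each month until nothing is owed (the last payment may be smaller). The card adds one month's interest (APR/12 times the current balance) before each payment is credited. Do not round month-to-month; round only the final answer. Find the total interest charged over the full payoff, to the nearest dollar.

$4,348

Monthly rate r = 21%/12 = 1.75% = 0.0175.
Payoff takes n = ⌈−ln(1 − rB₀/P)/ln(1+r)⌉ = ⌈41.311⌉ = 42 payments; the last is $112.55.
Total paid = 41·$360.00 + $112.55 = $14,872.55.
Total interest = total paid − principal = $14,872.55 − $10,525.00 = $4,347.55.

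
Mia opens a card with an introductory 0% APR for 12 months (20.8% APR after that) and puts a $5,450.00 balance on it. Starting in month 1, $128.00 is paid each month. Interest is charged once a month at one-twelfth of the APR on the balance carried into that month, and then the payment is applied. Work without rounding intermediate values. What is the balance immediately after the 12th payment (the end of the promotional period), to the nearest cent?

$3,914.00

Promo months 1–12 at r₀ = 0%/12 = 0; months 13+ at r₁ = 20.8%/12 = 0.0173333.
After month 12 (no interest yet): B = $5,450.00 − 12·$128.00 = $3,914.00.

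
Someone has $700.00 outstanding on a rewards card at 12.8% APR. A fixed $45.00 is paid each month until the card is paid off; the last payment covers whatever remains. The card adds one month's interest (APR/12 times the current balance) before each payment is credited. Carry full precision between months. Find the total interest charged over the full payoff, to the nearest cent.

Monthly rate r = 12.8%/12 = 1.06667% = 0.0106667.
Payoff takes n = ⌈−ln(1 − rB₀/P)/ln(1+r)⌉ = ⌈17.100⌉ = 18 payments; the last is $4.52.
Total paid = 17·$45.00 + $4.52 = $769.52.
Total interest = total paid − principal = $769.52 − $700.00 = $69.52.

$69.52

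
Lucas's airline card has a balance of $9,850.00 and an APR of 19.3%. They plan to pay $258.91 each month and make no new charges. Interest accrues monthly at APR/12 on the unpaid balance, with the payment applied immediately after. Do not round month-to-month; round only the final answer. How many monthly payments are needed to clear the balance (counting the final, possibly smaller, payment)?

60 payments

Monthly rate r = 19.3%/12 = 1.60833% = 0.0160833.
Recurrence: B ← B·(1+r) − $258.91.
Month 1: interest $158.42; balance after payment $9,749.51.
Month 2: interest $156.80; balance after payment $9,647.41.
Closed form: n = −ln(1 − rB₀/P)/ln(1+r) = −ln(0.38812)/ln(1.01608) ≈ 59.317, so the balance reaches zero during payment 60.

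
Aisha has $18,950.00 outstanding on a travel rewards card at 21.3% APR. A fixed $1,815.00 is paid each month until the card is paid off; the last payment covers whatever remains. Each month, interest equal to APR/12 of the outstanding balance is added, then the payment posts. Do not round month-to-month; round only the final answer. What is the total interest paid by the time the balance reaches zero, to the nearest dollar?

$2,197

Monthly rate r = 21.3%/12 = 1.775% = 0.01775.
Payoff takes n = ⌈−ln(1 − rB₀/P)/ln(1+r)⌉ = ⌈11.649⌉ = 12 payments; the last is $1,182.42.
Total paid = 11·$1,815.00 + $1,182.42 = $21,147.42.
Total interest = total paid − principal = $21,147.42 − $18,950.00 = $2,197.42.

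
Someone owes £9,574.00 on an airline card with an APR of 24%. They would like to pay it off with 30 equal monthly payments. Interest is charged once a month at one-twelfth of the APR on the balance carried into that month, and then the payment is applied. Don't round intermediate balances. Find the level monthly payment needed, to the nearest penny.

Monthly rate r = 24%/12 = 2% = 0.02.
Level-payment amortization: P = B₀·r / (1 − (1+r)^(−n)) = 9574.00·0.02 / (1 − 1.02^(−30)).
Denominator 1 − (1+r)^(−30) = 0.447929111.
P = 191.48 / 0.447929111 ≈ 427.48.

£427.48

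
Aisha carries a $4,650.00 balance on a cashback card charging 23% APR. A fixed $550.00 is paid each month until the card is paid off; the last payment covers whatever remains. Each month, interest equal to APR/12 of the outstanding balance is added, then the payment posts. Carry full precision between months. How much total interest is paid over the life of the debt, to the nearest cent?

$472.73

Monthly rate r = 23%/12 = 1.91667% = 0.0191667.
Payoff takes n = ⌈−ln(1 − rB₀/P)/ln(1+r)⌉ = ⌈9.312⌉ = 10 payments; the last is $172.73.
Total paid = 9·$550.00 + $172.73 = $5,122.73.
Total interest = total paid − principal = $5,122.73 − $4,650.00 = $472.73.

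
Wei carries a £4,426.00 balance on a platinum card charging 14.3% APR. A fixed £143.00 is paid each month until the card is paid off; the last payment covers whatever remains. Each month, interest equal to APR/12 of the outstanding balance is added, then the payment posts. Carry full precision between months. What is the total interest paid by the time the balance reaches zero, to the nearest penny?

Monthly rate r = 14.3%/12 = 1.19167% = 0.0119167.
Payoff takes n = ⌈−ln(1 − rB₀/P)/ln(1+r)⌉ = ⌈38.847⌉ = 39 payments; the last is £121.17.
Total paid = 38·£143.00 + £121.17 = £5,555.17.
Total interest = total paid − principal = £5,555.17 − £4,426.00 = £1,129.17.

£1,129.17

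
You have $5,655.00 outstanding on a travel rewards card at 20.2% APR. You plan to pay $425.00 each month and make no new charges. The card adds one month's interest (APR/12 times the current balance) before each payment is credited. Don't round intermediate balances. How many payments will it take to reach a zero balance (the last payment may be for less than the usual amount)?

16 months

Monthly rate r = 20.2%/12 = 1.68333% = 0.0168333.
Recurrence: B ← B·(1+r) − $425.00.
Month 1: interest $95.19; balance after payment $5,325.19.
Month 2: interest $89.64; balance after payment $4,989.83.
Closed form: n = −ln(1 − rB₀/P)/ln(1+r) = −ln(0.77602)/ln(1.01683) ≈ 15.191, so the balance reaches zero during payment 16.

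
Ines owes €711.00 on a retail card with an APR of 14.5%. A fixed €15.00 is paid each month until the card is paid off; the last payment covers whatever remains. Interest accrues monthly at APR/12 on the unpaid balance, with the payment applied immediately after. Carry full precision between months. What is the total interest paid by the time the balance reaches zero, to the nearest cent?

€351.03

Monthly rate r = 14.5%/12 = 1.20833% = 0.0120833.
Payoff takes n = ⌈−ln(1 − rB₀/P)/ln(1+r)⌉ = ⌈70.801⌉ = 71 payments; the last is €12.03.
Total paid = 70·€15.00 + €12.03 = €1,062.03.
Total interest = total paid − principal = €1,062.03 − €711.00 = €351.03.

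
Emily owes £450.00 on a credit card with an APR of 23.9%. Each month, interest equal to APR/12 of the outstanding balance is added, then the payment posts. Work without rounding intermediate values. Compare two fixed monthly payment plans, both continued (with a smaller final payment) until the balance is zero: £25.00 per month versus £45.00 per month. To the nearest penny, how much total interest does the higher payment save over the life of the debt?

Monthly rate r = 23.9%/12 = 1.99167% = 0.0199167.
At £25.00/mo: n = ⌈−ln(1 − rB₀/P)/ln(1+r)⌉ = 23 payments (last £12.85); total interest = total paid − £450.00 = £112.85.
At £45.00/mo: 12 payments (last £11.89); total interest £56.89.
Interest saved = £112.85 − £56.89 = £55.96.

£55.96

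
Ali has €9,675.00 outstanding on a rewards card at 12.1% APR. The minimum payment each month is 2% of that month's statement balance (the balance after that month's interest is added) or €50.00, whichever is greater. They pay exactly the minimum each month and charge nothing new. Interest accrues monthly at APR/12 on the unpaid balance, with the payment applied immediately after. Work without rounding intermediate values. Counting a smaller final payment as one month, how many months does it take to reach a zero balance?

203 months

Monthly rate r = 12.1%/12 = 1.00833% = 0.0100833.
While 2% of the post-interest balance exceeds €50.00, each month B ← (B·(1+r))·(1 − 0.02), i.e. B shrinks by the factor (1+r)·0.98 = 0.98988.
This holds for months 1–135. Entering month 136 the balance is €2,451.29; 2% of the post-interest balance is now below €50.00, so the flat €50.00 minimum applies from here.
From month 136 a fixed €50.00 at rate r clears €2,451.29 in 68 more payments. Total: 135 + 68 = 203 months.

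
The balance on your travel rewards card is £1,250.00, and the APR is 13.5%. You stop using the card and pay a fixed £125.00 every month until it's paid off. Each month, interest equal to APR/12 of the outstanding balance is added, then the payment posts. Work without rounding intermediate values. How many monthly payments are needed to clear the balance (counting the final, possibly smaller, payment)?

11 months

Monthly rate r = 13.5%/12 = 1.125% = 0.01125.
Recurrence: B ← B·(1+r) − £125.00.
Month 1: interest £14.06; balance after payment £1,139.06.
Month 2: interest £12.81; balance after payment £1,026.88.
Closed form: n = −ln(1 − rB₀/P)/ln(1+r) = −ln(0.8875)/ln(1.01125) ≈ 10.668, so the balance reaches zero during payment 11.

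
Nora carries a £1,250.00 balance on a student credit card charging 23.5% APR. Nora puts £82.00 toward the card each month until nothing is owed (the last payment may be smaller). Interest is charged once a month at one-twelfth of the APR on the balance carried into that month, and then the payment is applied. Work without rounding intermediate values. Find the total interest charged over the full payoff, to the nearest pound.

Monthly rate r = 23.5%/12 = 1.95833% = 0.0195833.
Payoff takes n = ⌈−ln(1 − rB₀/P)/ln(1+r)⌉ = ⌈18.283⌉ = 19 payments; the last is £23.33.
Total paid = 18·£82.00 + £23.33 = £1,499.33.
Total interest = total paid − principal = £1,499.33 − £1,250.00 = £249.33.

£249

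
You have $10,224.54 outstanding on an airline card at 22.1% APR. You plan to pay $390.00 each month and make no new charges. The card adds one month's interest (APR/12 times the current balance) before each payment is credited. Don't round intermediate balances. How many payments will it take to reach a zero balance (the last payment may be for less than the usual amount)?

Monthly rate r = 22.1%/12 = 1.84167% = 0.0184167.
Recurrence: B ← B·(1+r) − $390.00.
Month 1: interest $188.30; balance after payment $10,022.84.
Month 2: interest $184.59; balance after payment $9,817.43.
Closed form: n = −ln(1 − rB₀/P)/ln(1+r) = −ln(0.51717)/ln(1.01842) ≈ 36.132, so the balance reaches zero during payment 37.

37 payments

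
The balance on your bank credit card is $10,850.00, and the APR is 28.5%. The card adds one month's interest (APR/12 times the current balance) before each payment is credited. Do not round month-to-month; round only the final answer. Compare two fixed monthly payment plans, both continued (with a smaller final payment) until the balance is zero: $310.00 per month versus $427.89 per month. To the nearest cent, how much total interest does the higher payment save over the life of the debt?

$6,693.93

Monthly rate r = 28.5%/12 = 2.375% = 0.02375.
At $310.00/mo: n = ⌈−ln(1 − rB₀/P)/ln(1+r)⌉ = 76 payments (last $250.32); total interest = total paid − $10,850.00 = $12,650.32.
At $427.89/mo: 40 payments (last $118.68); total interest $5,956.39.
Interest saved = $12,650.32 − $5,956.39 = $6,693.93.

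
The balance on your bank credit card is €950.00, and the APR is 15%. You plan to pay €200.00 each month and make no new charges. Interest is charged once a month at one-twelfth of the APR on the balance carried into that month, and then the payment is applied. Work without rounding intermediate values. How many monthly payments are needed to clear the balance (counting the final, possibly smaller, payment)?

5 months

Monthly rate r = 15%/12 = 1.25% = 0.0125.
Recurrence: B ← B·(1+r) − €200.00.
Month 1: interest €11.88; balance after payment €761.88.
Month 2: interest €9.52; balance after payment €571.40.
Month 3: interest €7.14; balance after payment €378.54.
Month 4: interest €4.73; balance after payment €183.27.
Month 5: interest €2.29; balance after payment €0.00.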